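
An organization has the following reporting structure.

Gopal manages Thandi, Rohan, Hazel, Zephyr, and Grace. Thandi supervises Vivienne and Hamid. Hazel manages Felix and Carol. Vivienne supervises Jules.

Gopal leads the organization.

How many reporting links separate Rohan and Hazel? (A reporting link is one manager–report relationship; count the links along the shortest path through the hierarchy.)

Rohan is 1 level below Gopal, and Hazel is 1 level below Gopal (their lowest common manager). The shortest path runs up from Rohan to Gopal and back down to Hazel: 1 + 1 = 2 links.

2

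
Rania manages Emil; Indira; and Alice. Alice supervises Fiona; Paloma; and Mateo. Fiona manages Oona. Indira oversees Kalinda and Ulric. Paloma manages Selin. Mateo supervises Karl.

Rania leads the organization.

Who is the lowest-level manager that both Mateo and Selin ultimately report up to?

Mateo's chain of managers is Alice, Rania. Selin's chain of managers is Paloma, Alice, Rania. The first manager that appears in both chains is Alice.

Alice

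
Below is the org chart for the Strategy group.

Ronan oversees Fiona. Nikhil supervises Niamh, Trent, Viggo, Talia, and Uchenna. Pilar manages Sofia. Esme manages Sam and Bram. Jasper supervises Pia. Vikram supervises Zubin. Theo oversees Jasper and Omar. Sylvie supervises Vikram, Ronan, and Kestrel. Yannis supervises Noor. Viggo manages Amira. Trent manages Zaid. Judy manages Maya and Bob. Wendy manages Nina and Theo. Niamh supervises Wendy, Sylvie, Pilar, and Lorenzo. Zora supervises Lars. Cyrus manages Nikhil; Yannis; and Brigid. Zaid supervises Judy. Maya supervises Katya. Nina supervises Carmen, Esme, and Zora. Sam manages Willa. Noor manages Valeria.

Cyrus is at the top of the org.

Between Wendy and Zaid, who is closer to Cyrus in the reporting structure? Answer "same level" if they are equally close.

same level

Both Wendy and Zaid are 3 levels below Cyrus.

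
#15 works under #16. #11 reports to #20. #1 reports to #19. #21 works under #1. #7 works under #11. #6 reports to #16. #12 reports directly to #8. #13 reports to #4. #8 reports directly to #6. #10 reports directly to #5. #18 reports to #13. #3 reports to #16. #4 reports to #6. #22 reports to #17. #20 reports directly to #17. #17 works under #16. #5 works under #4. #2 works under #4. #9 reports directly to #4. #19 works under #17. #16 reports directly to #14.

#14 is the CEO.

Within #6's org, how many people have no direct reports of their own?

The people in #6's organization with no one reporting to them are #12, #10, #9, #2, #18. That is 5.

5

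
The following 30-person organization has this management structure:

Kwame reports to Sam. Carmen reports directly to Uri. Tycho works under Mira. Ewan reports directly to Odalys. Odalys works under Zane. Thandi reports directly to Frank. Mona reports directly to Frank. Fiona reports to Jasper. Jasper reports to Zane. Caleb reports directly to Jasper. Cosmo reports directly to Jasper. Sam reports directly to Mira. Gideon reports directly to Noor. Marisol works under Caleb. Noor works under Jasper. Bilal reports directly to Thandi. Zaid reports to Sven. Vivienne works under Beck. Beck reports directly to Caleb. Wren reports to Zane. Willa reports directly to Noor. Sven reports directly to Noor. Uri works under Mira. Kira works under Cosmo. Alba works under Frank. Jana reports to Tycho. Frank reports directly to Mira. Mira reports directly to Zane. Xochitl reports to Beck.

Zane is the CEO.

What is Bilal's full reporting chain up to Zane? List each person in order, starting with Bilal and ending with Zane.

Bilal -> Thandi -> Frank -> Mira -> Zane

Bilal reports to Thandi. Thandi reports to Frank. Frank reports to Mira. Mira reports to Zane. Zane is at the top.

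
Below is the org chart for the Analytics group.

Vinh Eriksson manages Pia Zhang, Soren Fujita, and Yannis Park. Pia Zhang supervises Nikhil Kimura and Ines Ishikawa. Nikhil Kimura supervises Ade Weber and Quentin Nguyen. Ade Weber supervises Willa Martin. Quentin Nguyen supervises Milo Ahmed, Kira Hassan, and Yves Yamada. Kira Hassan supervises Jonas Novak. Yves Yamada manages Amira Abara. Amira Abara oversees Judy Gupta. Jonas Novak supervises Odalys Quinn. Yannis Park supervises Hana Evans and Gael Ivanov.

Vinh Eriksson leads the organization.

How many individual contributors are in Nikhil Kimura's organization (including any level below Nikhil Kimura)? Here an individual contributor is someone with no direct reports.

The people in Nikhil Kimura's organization with no one reporting to them are Judy Gupta, Odalys Quinn, Milo Ahmed, Willa Martin. That is 4.

4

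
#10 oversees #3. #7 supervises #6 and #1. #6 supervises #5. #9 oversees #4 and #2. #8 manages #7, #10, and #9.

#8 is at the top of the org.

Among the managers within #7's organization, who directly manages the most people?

Direct-report counts within #7's organization: #7 has 2; #6 has 1. The largest is 2, held by #7.

#7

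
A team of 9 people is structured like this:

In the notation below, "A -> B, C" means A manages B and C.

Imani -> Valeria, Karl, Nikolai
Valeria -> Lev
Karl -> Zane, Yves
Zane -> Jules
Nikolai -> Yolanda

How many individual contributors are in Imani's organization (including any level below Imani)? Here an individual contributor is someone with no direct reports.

4

The people in Imani's organization with no one reporting to them are Yolanda, Yves, Jules, Lev. That is 4.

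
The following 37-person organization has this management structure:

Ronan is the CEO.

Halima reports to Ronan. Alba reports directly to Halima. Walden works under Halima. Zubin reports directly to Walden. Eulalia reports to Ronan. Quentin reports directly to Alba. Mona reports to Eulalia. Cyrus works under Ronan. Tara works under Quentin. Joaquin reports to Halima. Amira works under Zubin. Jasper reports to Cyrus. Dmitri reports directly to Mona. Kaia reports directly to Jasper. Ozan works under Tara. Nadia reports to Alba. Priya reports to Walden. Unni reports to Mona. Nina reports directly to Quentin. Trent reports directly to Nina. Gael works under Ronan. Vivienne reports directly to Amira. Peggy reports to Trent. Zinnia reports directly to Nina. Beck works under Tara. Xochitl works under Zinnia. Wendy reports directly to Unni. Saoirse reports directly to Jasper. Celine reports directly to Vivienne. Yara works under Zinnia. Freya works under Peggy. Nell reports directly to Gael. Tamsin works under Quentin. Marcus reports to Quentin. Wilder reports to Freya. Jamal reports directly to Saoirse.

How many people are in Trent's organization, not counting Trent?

Trent directly manages Peggy. Under Peggy: Freya, Wilder (2). That's 3 in total.

3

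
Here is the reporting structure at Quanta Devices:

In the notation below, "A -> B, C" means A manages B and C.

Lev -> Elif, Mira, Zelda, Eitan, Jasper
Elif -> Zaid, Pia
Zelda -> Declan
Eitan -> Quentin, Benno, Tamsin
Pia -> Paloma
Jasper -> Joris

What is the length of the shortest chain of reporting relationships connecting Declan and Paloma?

5

Declan is 2 levels below Lev, and Paloma is 3 levels below Lev (their lowest common manager). The shortest path runs up from Declan to Lev and back down to Paloma: 2 + 3 = 5 links.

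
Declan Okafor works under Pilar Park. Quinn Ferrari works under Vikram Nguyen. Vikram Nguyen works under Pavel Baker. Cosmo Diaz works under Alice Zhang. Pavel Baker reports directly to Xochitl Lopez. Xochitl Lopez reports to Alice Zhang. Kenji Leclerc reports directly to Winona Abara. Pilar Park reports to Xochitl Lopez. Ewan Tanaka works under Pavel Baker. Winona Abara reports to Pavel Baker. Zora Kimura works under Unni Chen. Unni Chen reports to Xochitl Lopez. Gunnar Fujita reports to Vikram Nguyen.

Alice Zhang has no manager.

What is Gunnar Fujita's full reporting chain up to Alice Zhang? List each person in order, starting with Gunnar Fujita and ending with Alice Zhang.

Gunnar Fujita reports to Vikram Nguyen. Vikram Nguyen reports to Pavel Baker. Pavel Baker reports to Xochitl Lopez. Xochitl Lopez reports to Alice Zhang. Alice Zhang is at the top.

Gunnar Fujita -> Vikram Nguyen -> Pavel Baker -> Xochitl Lopez -> Alice Zhang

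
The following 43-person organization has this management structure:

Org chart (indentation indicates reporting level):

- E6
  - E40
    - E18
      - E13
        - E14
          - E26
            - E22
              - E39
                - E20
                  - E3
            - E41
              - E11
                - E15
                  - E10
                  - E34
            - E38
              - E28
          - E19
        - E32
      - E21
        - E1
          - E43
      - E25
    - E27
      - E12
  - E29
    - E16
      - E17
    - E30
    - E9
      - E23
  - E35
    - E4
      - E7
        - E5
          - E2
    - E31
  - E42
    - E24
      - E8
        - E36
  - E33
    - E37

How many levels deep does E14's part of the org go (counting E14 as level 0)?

5

The longest chain under E14 runs E14 → E26 → E41 → E11 → E15 → E34, which is 5 levels below E14.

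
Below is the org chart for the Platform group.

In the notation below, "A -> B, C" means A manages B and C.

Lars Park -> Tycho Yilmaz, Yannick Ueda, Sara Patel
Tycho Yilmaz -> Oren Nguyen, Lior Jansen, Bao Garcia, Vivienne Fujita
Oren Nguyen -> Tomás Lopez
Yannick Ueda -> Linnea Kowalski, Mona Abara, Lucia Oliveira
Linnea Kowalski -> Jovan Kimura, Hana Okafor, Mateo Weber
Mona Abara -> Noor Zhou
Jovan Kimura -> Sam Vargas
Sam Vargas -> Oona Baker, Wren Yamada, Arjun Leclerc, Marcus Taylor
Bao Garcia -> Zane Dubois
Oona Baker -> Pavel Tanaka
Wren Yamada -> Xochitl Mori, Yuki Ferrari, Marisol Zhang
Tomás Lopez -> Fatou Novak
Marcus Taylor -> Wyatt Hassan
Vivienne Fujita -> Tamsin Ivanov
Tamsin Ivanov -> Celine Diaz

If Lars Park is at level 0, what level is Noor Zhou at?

3

Chain from Noor Zhou up to Lars Park: Noor Zhou → Mona Abara → Yannick Ueda → Lars Park. That is 3 steps up, so Noor Zhou is 3 levels below Lars Park.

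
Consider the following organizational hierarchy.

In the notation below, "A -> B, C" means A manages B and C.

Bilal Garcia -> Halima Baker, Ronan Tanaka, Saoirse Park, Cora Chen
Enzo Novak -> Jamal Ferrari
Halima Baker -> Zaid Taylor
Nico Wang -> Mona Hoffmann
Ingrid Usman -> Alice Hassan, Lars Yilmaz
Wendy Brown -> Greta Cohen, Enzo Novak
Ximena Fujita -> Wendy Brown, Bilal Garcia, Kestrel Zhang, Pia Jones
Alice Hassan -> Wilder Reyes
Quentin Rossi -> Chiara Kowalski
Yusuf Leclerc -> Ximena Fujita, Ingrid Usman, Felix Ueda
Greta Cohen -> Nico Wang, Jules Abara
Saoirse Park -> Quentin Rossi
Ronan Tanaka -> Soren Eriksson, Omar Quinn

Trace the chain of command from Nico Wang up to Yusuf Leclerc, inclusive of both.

Nico Wang reports to Greta Cohen. Greta Cohen reports to Wendy Brown. Wendy Brown reports to Ximena Fujita. Ximena Fujita reports to Yusuf Leclerc. Yusuf Leclerc is at the top.

Nico Wang -> Greta Cohen -> Wendy Brown -> Ximena Fujita -> Yusuf Leclerc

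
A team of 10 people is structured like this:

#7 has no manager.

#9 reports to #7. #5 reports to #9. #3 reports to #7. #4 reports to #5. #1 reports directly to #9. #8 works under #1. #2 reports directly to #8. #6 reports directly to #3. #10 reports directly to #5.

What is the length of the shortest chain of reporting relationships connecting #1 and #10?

3

#1 is 1 level below #9, and #10 is 2 levels below #9 (their lowest common manager). The shortest path runs up from #1 to #9 and back down to #10: 1 + 2 = 3 links.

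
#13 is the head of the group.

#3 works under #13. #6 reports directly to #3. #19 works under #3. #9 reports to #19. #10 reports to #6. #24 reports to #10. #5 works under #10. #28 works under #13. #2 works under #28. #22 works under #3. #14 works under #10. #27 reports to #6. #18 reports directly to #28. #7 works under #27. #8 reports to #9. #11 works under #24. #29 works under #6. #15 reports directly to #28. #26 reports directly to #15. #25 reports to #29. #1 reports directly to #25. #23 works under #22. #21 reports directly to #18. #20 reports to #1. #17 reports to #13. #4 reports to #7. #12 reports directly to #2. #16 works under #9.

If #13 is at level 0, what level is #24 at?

4

Chain from #24 up to #13: #24 → #10 → #6 → #3 → #13. That is 4 steps up, so #24 is 4 levels below #13.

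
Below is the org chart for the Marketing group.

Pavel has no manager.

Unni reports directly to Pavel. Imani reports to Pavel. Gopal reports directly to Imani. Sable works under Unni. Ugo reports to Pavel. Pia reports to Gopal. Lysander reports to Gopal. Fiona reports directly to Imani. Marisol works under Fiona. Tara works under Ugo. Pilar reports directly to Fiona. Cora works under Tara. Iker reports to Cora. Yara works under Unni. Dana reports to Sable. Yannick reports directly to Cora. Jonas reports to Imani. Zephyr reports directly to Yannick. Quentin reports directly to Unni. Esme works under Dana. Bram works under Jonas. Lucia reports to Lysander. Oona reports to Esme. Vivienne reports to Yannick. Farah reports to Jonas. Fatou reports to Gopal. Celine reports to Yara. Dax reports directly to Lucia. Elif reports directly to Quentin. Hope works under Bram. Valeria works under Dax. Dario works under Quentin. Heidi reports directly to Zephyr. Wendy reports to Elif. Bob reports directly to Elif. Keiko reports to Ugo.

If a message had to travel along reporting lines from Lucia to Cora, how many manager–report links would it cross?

7

Lucia is 4 levels below Pavel, and Cora is 3 levels below Pavel (their lowest common manager). The shortest path runs up from Lucia to Pavel and back down to Cora: 4 + 3 = 7 links.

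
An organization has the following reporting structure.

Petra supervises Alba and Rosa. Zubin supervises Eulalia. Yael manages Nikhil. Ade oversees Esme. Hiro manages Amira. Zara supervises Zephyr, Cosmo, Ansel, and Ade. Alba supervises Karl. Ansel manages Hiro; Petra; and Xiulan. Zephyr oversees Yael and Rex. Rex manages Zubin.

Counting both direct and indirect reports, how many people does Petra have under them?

3

Petra directly manages Alba, Rosa. Under Alba: Karl (1). Rosa has no reports. So Petra's organization is 2 direct reports plus everyone under them: 2 + 1 = 3.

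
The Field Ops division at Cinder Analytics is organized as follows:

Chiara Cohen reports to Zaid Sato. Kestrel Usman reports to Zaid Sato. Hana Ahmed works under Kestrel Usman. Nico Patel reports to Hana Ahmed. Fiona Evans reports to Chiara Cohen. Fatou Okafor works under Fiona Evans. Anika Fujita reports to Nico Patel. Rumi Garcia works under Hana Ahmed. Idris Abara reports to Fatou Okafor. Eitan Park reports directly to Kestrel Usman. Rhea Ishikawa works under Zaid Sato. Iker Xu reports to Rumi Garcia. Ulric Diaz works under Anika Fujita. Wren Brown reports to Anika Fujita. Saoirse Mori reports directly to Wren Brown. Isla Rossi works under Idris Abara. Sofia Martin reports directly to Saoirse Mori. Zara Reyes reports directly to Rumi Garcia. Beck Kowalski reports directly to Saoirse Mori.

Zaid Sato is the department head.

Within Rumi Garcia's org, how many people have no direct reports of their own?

The people in Rumi Garcia's organization with no one reporting to them are Zara Reyes, Iker Xu. That is 2.

2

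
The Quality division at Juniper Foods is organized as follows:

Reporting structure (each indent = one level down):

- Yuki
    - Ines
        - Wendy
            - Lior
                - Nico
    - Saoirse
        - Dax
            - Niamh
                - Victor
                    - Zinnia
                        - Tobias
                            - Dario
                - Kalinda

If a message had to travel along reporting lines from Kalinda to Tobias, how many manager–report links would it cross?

Kalinda is 1 level below Niamh, and Tobias is 3 levels below Niamh (their lowest common manager). The shortest path runs up from Kalinda to Niamh and back down to Tobias: 1 + 3 = 4 links.

4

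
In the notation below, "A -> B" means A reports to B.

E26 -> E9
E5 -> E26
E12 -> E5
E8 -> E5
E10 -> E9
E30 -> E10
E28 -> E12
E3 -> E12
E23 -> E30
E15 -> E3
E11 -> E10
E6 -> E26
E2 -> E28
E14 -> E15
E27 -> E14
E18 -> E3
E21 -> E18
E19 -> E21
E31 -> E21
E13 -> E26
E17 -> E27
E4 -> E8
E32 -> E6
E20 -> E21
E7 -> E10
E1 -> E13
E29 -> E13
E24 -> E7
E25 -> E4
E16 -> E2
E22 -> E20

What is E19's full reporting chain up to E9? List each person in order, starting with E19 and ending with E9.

E19 -> E21 -> E18 -> E3 -> E12 -> E5 -> E26 -> E9

E19 reports to E21. E21 reports to E18. E18 reports to E3. E3 reports to E12. E12 reports to E5. E5 reports to E26. E26 reports to E9. E9 is at the top.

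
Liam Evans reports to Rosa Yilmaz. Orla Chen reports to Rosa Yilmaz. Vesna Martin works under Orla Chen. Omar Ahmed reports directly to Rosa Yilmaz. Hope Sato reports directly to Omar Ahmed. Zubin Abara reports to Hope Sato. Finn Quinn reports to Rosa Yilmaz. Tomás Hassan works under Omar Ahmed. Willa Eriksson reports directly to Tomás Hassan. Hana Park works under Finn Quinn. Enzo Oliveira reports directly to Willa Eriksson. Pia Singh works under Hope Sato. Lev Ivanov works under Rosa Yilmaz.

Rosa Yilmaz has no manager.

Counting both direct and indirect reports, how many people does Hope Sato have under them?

2

Hope Sato directly manages Zubin Abara, Pia Singh. Zubin Abara has no reports. Pia Singh has no reports. So Hope Sato's organization is 2 direct reports plus everyone under them: 1 + 1 = 2.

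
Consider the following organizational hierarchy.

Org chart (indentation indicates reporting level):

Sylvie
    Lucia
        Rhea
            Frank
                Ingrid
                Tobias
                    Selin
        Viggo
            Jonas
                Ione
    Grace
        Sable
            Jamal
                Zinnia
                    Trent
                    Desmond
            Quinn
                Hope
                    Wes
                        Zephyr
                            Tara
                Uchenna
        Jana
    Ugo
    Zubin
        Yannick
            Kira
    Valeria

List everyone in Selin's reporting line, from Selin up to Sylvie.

Selin -> Tobias -> Frank -> Rhea -> Lucia -> Sylvie

Selin reports to Tobias. Tobias reports to Frank. Frank reports to Rhea. Rhea reports to Lucia. Lucia reports to Sylvie. Sylvie is at the top.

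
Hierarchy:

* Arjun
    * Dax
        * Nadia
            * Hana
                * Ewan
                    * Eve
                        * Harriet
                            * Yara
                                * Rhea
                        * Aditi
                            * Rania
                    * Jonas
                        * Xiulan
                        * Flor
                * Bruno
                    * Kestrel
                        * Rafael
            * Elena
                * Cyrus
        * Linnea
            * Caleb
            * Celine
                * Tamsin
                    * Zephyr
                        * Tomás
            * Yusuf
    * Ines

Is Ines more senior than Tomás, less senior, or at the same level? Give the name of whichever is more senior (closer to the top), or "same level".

Ines

Ines is 1 level below Arjun; Tomás is 6. Ines is higher.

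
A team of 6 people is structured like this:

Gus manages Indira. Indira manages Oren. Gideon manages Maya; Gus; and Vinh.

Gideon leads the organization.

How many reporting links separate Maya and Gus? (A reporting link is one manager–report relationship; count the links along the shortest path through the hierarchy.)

2

Maya is 1 level below Gideon, and Gus is 1 level below Gideon (their lowest common manager). The shortest path runs up from Maya to Gideon and back down to Gus: 1 + 1 = 2 links.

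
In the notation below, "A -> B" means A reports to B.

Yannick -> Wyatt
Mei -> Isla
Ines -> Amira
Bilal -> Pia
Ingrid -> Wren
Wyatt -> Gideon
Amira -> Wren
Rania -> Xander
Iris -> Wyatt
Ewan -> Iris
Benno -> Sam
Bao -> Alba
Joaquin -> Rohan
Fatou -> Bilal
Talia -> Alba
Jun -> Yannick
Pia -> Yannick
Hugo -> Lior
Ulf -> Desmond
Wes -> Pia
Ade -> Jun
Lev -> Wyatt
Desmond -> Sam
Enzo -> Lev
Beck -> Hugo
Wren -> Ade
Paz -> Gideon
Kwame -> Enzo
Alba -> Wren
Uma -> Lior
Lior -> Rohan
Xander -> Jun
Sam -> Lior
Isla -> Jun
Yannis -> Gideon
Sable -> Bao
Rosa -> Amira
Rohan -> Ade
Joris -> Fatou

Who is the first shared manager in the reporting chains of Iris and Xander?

Iris's chain of managers is Wyatt, Gideon. Xander's chain of managers is Jun, Yannick, Wyatt, Gideon. The first manager that appears in both chains is Wyatt.

Wyatt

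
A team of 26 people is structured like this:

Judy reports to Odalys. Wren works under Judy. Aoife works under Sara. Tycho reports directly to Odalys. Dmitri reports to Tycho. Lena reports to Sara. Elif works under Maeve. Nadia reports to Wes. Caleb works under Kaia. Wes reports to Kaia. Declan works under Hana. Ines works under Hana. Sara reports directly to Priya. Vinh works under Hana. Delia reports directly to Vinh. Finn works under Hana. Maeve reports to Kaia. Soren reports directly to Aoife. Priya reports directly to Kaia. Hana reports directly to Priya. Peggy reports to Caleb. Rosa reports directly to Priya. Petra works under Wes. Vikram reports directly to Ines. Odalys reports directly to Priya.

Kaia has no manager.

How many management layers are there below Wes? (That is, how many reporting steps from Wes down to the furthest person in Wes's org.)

1

The longest chain under Wes runs Wes → Petra, which is 1 level below Wes.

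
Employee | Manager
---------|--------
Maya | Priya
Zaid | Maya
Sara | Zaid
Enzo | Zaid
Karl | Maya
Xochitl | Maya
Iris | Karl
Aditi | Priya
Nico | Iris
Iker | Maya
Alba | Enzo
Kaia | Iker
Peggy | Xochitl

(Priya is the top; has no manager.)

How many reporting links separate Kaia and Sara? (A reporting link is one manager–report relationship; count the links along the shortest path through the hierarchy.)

4

Kaia is 2 levels below Maya, and Sara is 2 levels below Maya (their lowest common manager). The shortest path runs up from Kaia to Maya and back down to Sara: 2 + 2 = 4 links.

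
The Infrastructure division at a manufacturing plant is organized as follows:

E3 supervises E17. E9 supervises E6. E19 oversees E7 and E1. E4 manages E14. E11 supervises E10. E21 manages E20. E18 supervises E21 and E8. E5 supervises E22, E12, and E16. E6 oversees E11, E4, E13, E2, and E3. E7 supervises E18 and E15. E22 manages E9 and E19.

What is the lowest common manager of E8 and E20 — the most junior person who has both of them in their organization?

E18

E8's chain of managers is E18, E7, E19, E22, E5. E20's chain of managers is E21, E18, E7, E19, E22, E5. The first manager that appears in both chains is E18.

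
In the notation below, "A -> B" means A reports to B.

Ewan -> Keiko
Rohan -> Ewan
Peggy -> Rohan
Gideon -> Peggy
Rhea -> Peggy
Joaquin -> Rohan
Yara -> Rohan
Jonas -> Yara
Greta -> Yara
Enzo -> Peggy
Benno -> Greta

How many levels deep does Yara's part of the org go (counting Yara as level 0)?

The longest chain under Yara runs Yara → Greta → Benno, which is 2 levels below Yara.

2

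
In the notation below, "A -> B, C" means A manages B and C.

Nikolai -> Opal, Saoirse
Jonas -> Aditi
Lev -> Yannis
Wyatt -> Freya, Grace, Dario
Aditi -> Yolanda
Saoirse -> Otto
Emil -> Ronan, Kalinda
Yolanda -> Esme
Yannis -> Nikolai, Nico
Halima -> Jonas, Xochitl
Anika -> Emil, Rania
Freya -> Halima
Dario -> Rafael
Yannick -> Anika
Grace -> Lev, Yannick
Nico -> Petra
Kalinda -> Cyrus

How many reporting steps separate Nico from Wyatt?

4

Chain from Nico up to Wyatt: Nico → Yannis → Lev → Grace → Wyatt. That is 4 steps up, so Nico is 4 levels below Wyatt.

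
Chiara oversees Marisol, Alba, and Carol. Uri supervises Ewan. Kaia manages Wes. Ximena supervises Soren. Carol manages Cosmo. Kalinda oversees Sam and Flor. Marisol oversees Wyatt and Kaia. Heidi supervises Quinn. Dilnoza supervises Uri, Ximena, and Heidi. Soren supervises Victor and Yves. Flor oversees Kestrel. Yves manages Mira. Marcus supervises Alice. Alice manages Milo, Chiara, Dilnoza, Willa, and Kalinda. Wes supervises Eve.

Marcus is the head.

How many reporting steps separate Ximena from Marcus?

Chain from Ximena up to Marcus: Ximena → Dilnoza → Alice → Marcus. That is 3 steps up, so Ximena is 3 levels below Marcus.

3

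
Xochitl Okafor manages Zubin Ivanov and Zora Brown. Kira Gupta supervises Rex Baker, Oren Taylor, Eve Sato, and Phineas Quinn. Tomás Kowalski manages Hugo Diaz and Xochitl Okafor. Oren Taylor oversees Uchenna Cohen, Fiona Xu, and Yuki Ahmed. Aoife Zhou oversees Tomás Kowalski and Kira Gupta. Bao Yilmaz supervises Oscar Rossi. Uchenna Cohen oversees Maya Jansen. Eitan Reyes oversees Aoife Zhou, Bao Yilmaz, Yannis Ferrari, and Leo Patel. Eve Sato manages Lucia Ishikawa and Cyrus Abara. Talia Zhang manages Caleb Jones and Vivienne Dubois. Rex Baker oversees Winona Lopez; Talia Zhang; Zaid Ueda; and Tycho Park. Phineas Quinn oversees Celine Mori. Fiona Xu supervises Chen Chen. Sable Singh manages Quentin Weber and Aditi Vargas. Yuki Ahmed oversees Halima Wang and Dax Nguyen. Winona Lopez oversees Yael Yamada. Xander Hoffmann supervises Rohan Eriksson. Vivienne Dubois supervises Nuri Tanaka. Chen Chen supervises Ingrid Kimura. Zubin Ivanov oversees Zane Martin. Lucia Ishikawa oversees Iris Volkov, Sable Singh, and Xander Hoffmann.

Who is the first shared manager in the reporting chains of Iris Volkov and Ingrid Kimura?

Kira Gupta

Iris Volkov's chain of managers is Lucia Ishikawa, Eve Sato, Kira Gupta, Aoife Zhou, Eitan Reyes. Ingrid Kimura's chain of managers is Chen Chen, Fiona Xu, Oren Taylor, Kira Gupta, Aoife Zhou, Eitan Reyes. The first manager that appears in both chains is Kira Gupta.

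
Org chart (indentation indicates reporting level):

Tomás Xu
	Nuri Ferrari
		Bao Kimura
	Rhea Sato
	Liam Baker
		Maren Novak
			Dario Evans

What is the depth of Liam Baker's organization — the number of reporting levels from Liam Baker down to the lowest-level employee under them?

2

The longest chain under Liam Baker runs Liam Baker → Maren Novak → Dario Evans, which is 2 levels below Liam Baker.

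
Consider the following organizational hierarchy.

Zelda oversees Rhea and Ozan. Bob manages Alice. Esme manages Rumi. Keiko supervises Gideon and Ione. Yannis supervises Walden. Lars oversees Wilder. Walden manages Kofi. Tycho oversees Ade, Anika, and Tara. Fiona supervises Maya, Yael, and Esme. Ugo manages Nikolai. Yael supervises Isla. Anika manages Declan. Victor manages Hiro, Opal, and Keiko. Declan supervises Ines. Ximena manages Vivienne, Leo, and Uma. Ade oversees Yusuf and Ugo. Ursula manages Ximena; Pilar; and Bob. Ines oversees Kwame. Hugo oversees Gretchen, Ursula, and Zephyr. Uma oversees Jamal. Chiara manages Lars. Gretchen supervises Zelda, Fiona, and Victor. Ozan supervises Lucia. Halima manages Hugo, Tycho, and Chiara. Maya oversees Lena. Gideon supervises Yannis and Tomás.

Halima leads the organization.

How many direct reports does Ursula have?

3

Ursula directly manages Ximena, Pilar, Bob. That is 3 direct reports.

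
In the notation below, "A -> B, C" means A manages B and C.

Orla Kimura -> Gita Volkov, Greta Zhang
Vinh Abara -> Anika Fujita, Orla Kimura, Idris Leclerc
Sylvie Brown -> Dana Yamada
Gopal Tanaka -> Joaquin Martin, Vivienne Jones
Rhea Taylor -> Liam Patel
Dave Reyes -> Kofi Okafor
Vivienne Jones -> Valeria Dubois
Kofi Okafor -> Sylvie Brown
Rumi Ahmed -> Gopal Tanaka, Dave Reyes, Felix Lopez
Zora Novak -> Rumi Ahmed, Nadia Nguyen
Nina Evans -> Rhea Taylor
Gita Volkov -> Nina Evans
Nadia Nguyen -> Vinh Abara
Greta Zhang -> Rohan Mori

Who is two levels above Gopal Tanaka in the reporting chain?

Gopal Tanaka reports to Rumi Ahmed, and Rumi Ahmed reports to Zora Novak. So Gopal Tanaka's skip-level manager is Zora Novak.

Zora Novak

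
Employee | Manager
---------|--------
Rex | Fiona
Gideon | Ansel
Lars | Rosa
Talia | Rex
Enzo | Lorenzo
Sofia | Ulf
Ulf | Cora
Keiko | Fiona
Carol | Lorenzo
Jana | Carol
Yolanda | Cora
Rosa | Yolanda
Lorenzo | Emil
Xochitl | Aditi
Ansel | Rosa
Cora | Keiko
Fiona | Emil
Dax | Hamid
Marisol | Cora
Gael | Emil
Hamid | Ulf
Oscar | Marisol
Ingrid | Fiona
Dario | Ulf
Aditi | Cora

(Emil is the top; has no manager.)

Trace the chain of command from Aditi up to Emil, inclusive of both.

Aditi -> Cora -> Keiko -> Fiona -> Emil

Aditi reports to Cora. Cora reports to Keiko. Keiko reports to Fiona. Fiona reports to Emil. Emil is at the top.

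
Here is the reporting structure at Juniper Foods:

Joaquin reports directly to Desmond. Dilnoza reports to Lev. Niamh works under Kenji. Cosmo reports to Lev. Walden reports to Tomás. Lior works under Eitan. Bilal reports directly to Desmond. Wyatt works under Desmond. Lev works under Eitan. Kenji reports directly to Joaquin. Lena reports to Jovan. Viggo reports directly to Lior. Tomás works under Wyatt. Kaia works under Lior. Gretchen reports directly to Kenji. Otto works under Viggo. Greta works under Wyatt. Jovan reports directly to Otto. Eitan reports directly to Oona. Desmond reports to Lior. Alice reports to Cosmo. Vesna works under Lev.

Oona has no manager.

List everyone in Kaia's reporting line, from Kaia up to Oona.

Kaia -> Lior -> Eitan -> Oona

Kaia reports to Lior. Lior reports to Eitan. Eitan reports to Oona. Oona is at the top.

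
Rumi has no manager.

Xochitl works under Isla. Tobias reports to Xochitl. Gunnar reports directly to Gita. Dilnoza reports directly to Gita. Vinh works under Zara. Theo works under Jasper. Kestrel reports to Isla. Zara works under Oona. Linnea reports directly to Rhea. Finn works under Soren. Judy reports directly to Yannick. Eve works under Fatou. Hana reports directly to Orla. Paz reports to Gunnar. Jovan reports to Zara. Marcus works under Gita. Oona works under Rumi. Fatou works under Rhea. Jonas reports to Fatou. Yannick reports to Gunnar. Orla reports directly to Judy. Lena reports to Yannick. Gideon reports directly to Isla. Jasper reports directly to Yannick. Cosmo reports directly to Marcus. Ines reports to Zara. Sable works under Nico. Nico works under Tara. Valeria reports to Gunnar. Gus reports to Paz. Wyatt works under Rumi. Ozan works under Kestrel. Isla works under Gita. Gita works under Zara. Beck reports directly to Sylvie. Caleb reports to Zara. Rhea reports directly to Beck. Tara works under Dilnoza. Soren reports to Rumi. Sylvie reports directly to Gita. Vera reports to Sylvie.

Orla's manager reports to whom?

Yannick

Orla reports to Judy, and Judy reports to Yannick. So Orla's skip-level manager is Yannick.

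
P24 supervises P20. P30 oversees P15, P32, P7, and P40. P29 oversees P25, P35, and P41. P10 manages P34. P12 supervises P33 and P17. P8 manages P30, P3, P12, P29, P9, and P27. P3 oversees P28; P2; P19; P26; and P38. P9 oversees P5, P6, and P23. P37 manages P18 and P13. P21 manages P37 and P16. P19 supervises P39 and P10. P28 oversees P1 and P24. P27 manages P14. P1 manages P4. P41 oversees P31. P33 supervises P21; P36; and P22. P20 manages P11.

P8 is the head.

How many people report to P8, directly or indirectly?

P8 directly manages P30, P3, P12, P29, P9, P27. Under P30: P40, P7, P32, P15 (4). Under P3: P2, P26, P19, P10, P34, P39, P38, P28, P24, P20, P11, P1, P4 (13). Under P12: P17, P33, P22, P36, P21, P16, P37, P13, P18 (9). Under P29: P41, P31, P35, P25 (4). Under P9: P23, P6, P5 (3). Under P27: P14 (1). So P8's organization is 6 direct reports plus everyone under them: 5 + 14 + 10 + 5 + 4 + 2 = 40.

40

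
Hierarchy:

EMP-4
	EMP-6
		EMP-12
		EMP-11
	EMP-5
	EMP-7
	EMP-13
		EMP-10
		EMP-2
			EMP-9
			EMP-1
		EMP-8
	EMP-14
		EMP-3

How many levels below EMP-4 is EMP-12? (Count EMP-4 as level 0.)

Chain from EMP-12 up to EMP-4: EMP-12 → EMP-6 → EMP-4. That is 2 steps up, so EMP-12 is 2 levels below EMP-4.

2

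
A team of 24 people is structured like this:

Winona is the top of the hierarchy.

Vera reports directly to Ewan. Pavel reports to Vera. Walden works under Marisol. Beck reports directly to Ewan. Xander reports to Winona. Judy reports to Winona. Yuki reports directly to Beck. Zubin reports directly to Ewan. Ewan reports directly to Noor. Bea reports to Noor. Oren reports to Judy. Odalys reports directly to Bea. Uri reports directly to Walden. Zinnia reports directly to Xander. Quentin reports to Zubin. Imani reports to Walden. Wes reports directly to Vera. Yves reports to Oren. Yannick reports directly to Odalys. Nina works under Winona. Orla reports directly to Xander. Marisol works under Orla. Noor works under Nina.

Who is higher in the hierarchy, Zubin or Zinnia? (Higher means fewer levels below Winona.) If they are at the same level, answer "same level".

Zinnia

Zubin is 4 levels below Winona; Zinnia is 2. Zinnia is higher.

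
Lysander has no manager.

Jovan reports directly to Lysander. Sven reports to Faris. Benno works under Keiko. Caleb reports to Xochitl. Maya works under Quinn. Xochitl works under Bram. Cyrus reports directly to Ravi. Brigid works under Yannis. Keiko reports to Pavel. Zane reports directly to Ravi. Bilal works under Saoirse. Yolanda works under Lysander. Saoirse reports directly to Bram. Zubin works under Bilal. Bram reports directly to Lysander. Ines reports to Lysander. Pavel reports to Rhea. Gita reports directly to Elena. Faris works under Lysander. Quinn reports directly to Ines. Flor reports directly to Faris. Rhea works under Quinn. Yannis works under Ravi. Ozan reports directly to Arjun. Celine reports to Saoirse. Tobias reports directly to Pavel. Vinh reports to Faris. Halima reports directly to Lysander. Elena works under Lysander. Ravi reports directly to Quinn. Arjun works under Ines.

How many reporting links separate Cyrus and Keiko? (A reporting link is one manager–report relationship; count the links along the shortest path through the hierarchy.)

5

Cyrus is 2 levels below Quinn, and Keiko is 3 levels below Quinn (their lowest common manager). The shortest path runs up from Cyrus to Quinn and back down to Keiko: 2 + 3 = 5 links.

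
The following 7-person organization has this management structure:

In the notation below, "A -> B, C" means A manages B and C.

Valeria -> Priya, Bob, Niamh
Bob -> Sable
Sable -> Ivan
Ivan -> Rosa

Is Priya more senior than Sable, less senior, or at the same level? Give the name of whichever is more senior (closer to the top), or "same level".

Priya

Priya is 1 level below Valeria; Sable is 2. Priya is higher.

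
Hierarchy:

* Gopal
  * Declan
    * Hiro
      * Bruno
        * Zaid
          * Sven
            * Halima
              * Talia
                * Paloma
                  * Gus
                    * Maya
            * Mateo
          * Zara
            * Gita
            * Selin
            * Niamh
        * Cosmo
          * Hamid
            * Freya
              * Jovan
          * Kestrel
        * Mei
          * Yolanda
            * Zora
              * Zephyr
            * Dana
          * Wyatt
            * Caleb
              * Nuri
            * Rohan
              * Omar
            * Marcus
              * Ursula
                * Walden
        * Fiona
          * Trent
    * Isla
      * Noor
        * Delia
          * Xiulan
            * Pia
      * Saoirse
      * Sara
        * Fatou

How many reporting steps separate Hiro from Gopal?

2

Chain from Hiro up to Gopal: Hiro → Declan → Gopal. That is 2 steps up, so Hiro is 2 levels below Gopal.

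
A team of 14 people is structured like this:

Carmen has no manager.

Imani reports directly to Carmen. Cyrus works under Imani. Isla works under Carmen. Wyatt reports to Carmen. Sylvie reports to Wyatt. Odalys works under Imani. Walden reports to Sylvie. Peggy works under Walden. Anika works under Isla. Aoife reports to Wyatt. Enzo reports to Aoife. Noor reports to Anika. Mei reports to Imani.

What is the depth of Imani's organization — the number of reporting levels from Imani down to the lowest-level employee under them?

The longest chain under Imani runs Imani → Mei, which is 1 level below Imani.

1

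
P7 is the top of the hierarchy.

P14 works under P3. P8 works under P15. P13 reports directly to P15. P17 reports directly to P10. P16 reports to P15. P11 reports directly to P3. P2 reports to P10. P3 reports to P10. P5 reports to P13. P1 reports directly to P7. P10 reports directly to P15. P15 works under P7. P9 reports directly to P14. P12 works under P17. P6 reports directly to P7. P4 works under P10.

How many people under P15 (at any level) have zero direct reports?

8

The people in P15's organization with no one reporting to them are P8, P16, P5, P11, P9, P2, P12, P4. That is 8.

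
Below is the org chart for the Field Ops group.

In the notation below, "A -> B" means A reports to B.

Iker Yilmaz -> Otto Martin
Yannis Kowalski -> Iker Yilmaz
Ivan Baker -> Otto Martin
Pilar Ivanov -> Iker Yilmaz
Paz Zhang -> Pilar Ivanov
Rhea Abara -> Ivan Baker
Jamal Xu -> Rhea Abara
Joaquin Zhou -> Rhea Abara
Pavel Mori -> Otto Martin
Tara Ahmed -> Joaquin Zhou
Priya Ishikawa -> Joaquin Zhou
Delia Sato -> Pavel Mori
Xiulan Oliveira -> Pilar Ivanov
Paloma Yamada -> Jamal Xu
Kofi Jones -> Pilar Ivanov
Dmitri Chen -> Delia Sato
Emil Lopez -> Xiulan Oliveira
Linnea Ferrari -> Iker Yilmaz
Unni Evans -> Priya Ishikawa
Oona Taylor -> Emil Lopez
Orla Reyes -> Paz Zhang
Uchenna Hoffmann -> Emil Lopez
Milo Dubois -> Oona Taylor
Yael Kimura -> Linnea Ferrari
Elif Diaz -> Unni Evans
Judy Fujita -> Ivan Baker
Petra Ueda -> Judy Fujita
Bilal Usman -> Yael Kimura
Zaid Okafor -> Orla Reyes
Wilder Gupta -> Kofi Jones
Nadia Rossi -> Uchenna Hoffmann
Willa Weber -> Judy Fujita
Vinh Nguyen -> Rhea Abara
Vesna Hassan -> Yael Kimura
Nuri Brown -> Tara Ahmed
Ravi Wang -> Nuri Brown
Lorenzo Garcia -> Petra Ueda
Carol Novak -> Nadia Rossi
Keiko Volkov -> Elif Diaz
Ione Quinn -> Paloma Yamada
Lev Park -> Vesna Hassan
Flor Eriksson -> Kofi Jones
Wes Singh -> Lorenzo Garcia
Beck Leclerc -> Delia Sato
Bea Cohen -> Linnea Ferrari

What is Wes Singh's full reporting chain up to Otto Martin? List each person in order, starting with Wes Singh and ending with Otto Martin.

Wes Singh reports to Lorenzo Garcia. Lorenzo Garcia reports to Petra Ueda. Petra Ueda reports to Judy Fujita. Judy Fujita reports to Ivan Baker. Ivan Baker reports to Otto Martin. Otto Martin is at the top.

Wes Singh -> Lorenzo Garcia -> Petra Ueda -> Judy Fujita -> Ivan Baker -> Otto Martin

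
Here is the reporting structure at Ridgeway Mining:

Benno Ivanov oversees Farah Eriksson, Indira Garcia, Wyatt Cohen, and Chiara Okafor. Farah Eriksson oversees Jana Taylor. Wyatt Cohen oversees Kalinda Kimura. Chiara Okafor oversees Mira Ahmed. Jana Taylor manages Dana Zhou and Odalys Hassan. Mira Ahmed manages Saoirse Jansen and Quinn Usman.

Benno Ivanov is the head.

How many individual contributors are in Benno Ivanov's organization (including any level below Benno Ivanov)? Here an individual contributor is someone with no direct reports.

The people in Benno Ivanov's organization with no one reporting to them are Saoirse Jansen, Quinn Usman, Kalinda Kimura, Indira Garcia, Odalys Hassan, Dana Zhou. That is 6.

6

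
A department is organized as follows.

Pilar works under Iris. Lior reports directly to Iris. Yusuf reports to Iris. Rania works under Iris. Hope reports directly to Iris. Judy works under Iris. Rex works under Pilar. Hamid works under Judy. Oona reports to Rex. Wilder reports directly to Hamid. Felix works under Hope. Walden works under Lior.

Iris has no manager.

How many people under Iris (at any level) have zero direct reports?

The people in Iris's organization with no one reporting to them are Wilder, Felix, Rania, Yusuf, Walden, Oona. That is 6.

6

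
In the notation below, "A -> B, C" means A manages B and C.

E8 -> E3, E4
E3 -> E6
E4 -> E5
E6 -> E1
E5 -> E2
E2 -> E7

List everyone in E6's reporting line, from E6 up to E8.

E6 reports to E3. E3 reports to E8. E8 is at the top.

E6 -> E3 -> E8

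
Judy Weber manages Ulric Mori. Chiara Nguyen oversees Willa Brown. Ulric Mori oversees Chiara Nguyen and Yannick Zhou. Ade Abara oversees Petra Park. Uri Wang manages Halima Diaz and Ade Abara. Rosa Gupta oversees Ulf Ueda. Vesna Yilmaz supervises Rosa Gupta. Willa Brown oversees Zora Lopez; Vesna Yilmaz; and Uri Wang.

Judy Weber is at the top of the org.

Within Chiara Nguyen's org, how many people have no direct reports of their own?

4

The people in Chiara Nguyen's organization with no one reporting to them are Zora Lopez, Petra Park, Halima Diaz, Ulf Ueda. That is 4.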